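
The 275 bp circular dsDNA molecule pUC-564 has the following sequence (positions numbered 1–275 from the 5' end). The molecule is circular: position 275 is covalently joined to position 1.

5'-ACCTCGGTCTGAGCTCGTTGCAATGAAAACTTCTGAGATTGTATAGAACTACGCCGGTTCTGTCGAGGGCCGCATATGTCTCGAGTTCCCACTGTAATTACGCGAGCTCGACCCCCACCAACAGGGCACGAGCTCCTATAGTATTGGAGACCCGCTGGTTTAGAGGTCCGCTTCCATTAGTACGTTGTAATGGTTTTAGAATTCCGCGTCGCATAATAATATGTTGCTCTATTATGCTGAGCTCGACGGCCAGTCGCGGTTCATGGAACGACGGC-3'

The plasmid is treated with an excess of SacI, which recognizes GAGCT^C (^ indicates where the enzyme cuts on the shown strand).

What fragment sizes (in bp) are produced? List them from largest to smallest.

109, 93, 47, 26 bp

SacI sites (GAGCTC) start at positions 11, 104, 130, 239.
SacI cuts after base 5 of each site (before the last base), so after positions 15, 108, 134, 243.
Circular molecule, 4 cuts → 4 fragments:
  16–108 → 93 bp
  109–134 → 26 bp
  135–243 → 109 bp
  244–275 then 1–15 → 32 + 15 = 47 bp
Sorted largest to smallest: 109, 93, 47, 26 bp.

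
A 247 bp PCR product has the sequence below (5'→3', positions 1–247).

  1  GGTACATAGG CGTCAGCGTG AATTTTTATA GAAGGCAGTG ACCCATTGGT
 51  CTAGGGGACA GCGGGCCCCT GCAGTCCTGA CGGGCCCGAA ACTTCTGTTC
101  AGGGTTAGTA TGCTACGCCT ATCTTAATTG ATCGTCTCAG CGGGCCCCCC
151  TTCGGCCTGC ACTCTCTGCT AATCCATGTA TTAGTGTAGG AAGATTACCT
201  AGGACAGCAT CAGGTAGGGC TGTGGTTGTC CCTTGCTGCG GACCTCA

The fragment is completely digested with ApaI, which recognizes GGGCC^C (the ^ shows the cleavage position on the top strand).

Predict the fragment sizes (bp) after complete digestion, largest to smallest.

ApaI sites (GGGCCC) start at positions 63, 82, 142.
ApaI cuts after base 5 of each site (before the last base), so after positions 67, 86, 146.
Linear molecule, 3 cuts → 4 fragments:
  1–67 → 67 bp
  68–86 → 19 bp
  87–146 → 60 bp
  147–247 → 101 bp
Sorted largest to smallest: 101, 67, 60, 19 bp.

101, 67, 60, 19 bp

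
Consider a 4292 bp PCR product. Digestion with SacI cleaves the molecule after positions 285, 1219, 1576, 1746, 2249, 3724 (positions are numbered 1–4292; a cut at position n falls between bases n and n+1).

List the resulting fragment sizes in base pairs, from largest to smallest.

Linear molecule, 6 cuts → 7 fragments:
  285 − 0 = 285 bp
  1219 − 285 = 934 bp
  1576 − 1219 = 357 bp
  1746 − 1576 = 170 bp
  2249 − 1746 = 503 bp
  3724 − 2249 = 1475 bp
  4292 − 3724 = 568 bp
Sorted largest to smallest: 1475, 934, 568, 503, 357, 285, 170 bp.

1475, 934, 568, 503, 357, 285, 170 bp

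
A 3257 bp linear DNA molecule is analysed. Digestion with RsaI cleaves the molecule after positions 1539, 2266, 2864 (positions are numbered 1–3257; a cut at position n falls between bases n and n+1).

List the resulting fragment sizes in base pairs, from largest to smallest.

1539, 727, 598, 393 bp

Linear molecule, 3 cuts → 4 fragments:
  1539 − 0 = 1539 bp
  2266 − 1539 = 727 bp
  2864 − 2266 = 598 bp
  3257 − 2864 = 393 bp
Sorted largest to smallest: 1539, 727, 598, 393 bp.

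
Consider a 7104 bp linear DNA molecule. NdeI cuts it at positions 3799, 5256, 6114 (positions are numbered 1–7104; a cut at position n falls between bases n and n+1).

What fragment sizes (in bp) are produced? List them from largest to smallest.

3799, 1457, 990, 858 bp

Linear molecule, 3 cuts → 4 fragments:
  3799 − 0 = 3799 bp
  5256 − 3799 = 1457 bp
  6114 − 5256 = 858 bp
  7104 − 6114 = 990 bp
Sorted largest to smallest: 3799, 1457, 990, 858 bp.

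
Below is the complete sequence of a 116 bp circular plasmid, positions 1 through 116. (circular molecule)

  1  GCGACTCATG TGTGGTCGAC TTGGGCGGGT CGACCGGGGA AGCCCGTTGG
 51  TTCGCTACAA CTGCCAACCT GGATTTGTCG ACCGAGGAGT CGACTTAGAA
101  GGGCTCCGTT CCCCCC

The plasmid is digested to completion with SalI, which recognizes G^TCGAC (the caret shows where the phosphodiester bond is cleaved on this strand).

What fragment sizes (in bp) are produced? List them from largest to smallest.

48, 42, 14, 12 bp

SalI sites (GTCGAC) start at positions 15, 29, 77, 89.
SalI cuts after the first base of each site, so after positions 15, 29, 77, 89.
Circular molecule, 4 cuts → 4 fragments:
  16–29 → 14 bp
  30–77 → 48 bp
  78–89 → 12 bp
  90–116 then 1–15 → 27 + 15 = 42 bp
Sorted largest to smallest: 48, 42, 14, 12 bp.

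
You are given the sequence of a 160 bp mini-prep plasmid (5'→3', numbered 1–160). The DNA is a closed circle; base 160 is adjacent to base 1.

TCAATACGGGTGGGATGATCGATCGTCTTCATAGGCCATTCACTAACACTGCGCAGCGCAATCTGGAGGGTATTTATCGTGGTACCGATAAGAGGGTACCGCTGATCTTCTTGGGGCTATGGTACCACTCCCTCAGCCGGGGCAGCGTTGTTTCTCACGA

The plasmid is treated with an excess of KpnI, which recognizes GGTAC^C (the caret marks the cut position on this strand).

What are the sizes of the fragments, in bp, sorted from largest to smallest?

120, 26, 14 bp

KpnI sites (GGTACC) start at positions 81, 95, 121.
KpnI cuts after base 5 of each site (before the last base), so after positions 85, 99, 125.
Circular molecule, 3 cuts → 3 fragments:
  86–99 → 14 bp
  100–125 → 26 bp
  126–160 then 1–85 → 35 + 85 = 120 bp
Sorted largest to smallest: 120, 26, 14 bp.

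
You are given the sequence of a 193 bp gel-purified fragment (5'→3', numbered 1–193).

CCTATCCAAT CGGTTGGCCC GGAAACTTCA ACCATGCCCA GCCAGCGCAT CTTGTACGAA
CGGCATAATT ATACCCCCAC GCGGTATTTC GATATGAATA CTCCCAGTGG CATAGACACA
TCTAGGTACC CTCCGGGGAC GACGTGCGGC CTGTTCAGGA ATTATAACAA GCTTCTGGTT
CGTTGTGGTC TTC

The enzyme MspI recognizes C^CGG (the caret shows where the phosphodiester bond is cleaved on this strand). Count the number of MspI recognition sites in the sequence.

CCGG occurs starting at positions 19, 133.
MspI cuts at 2 sites.

2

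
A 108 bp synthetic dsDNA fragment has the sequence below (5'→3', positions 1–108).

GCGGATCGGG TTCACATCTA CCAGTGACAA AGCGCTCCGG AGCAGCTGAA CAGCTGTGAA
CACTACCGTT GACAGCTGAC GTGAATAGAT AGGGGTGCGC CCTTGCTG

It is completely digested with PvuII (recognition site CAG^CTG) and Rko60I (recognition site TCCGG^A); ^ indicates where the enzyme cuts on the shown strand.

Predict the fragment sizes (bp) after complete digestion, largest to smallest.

PvuII sites (CAGCTG) start at positions 43, 51, 73.
PvuII cuts after base 3 of each site, so after positions 45, 53, 75.
The Rko60I site (TCCGGA) starts at position 36.
Rko60I cuts after base 5 of each site (before the last base), so after position 40.
Combined cut positions: 40, 45, 53, 75.
Linear molecule, 4 cuts → 5 fragments:
  1–40 → 40 bp
  41–45 → 5 bp
  46–53 → 8 bp
  54–75 → 22 bp
  76–108 → 33 bp
Sorted largest to smallest: 40, 33, 22, 8, 5 bp.

40, 33, 22, 8, 5 bp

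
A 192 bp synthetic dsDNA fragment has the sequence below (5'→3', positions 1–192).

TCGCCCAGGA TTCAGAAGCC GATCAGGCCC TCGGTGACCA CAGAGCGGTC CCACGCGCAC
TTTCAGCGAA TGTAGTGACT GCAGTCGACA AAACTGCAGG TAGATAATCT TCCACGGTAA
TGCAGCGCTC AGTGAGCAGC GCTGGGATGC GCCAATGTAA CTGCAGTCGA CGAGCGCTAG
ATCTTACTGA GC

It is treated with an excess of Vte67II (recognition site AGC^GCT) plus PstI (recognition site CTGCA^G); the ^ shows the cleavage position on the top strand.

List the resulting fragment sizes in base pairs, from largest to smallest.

Vte67II sites (AGCGCT) start at positions 124, 138, 173.
Vte67II cuts after base 3 of each site, so after positions 126, 140, 175.
PstI sites (CTGCAG) start at positions 79, 94, 161.
PstI cuts after base 5 of each site (before the last base), so after positions 83, 98, 165.
Combined cut positions: 83, 98, 126, 140, 165, 175.
Linear molecule, 6 cuts → 7 fragments:
  1–83 → 83 bp
  84–98 → 15 bp
  99–126 → 28 bp
  127–140 → 14 bp
  141–165 → 25 bp
  166–175 → 10 bp
  176–192 → 17 bp
Sorted largest to smallest: 83, 28, 25, 17, 15, 14, 10 bp.

83, 28, 25, 17, 15, 14, 10 bp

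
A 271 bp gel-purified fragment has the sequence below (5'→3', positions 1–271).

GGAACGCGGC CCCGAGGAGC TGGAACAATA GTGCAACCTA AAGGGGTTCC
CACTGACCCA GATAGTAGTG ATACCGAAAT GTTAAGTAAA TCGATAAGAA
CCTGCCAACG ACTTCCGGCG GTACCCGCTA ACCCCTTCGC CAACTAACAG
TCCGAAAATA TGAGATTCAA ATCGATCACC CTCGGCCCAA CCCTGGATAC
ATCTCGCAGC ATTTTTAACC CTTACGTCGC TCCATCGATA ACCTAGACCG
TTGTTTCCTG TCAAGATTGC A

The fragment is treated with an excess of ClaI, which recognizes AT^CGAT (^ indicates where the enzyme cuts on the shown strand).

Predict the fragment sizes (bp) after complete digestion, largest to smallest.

91, 81, 63, 36 bp

ClaI sites (ATCGAT) start at positions 90, 171, 234.
ClaI cuts after base 2 of each site, so after positions 91, 172, 235.
Linear molecule, 3 cuts → 4 fragments:
  1–91 → 91 bp
  92–172 → 81 bp
  173–235 → 63 bp
  236–271 → 36 bp
Sorted largest to smallest: 91, 81, 63, 36 bp.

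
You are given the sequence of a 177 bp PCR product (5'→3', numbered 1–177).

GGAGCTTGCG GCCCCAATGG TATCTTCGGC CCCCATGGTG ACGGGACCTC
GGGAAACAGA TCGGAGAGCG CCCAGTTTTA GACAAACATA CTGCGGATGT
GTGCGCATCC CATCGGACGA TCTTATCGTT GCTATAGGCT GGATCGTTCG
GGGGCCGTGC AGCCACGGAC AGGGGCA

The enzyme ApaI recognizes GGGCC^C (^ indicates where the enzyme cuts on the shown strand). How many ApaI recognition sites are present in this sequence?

0

No occurrence of GGGCCC is present in the sequence.
ApaI does not cut: 0 sites.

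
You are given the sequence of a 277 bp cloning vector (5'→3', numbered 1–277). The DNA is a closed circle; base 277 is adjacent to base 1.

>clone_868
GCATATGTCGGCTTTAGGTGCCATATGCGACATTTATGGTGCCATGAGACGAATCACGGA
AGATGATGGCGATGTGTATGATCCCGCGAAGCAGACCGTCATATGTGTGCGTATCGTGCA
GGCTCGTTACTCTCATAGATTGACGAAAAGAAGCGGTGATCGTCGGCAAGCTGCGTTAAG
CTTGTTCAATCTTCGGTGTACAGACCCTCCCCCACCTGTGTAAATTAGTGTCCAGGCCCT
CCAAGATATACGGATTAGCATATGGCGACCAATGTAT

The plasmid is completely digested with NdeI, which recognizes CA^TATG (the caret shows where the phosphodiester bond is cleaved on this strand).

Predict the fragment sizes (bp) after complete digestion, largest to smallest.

NdeI sites (CATATG) start at positions 2, 22, 100, 259.
NdeI cuts after base 2 of each site, so after positions 3, 23, 101, 260.
Circular molecule, 4 cuts → 4 fragments:
  4–23 → 20 bp
  24–101 → 78 bp
  102–260 → 159 bp
  261–277 then 1–3 → 17 + 3 = 20 bp
Sorted largest to smallest: 159, 78, 20, 20 bp.

159, 78, 20, 20 bp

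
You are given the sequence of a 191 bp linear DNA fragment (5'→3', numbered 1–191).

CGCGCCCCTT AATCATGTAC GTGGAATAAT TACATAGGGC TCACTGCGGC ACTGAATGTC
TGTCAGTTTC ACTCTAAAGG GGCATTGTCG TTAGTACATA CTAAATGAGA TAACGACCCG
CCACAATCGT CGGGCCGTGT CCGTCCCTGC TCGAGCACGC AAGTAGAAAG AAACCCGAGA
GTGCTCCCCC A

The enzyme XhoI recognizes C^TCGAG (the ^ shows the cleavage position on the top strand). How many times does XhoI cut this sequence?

CTCGAG occurs starting at position 150.
XhoI cuts at 1 site.

1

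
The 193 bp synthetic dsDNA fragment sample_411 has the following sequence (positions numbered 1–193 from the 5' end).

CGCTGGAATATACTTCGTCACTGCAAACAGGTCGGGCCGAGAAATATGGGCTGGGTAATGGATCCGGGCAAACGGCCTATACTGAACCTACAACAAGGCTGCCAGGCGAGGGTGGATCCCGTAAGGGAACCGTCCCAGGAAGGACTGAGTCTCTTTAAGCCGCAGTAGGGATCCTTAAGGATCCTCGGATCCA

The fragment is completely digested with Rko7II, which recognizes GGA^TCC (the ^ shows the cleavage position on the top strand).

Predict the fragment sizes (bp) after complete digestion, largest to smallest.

Rko7II sites (GGATCC) start at positions 60, 114, 169, 179, 187.
Rko7II cuts after base 3 of each site, so after positions 62, 116, 171, 181, 189.
Linear molecule, 5 cuts → 6 fragments:
  1–62 → 62 bp
  63–116 → 54 bp
  117–171 → 55 bp
  172–181 → 10 bp
  182–189 → 8 bp
  190–193 → 4 bp
Sorted largest to smallest: 62, 55, 54, 10, 8, 4 bp.

62, 55, 54, 10, 8, 4 bp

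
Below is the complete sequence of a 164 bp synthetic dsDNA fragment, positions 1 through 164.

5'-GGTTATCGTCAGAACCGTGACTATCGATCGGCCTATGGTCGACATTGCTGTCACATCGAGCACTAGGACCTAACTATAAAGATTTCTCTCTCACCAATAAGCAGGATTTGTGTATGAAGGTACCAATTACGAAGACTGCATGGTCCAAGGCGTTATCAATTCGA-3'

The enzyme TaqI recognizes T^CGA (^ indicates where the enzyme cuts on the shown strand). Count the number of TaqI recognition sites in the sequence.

4

TCGA occurs starting at positions 24, 39, 56, 161.
TaqI cuts at 4 sites.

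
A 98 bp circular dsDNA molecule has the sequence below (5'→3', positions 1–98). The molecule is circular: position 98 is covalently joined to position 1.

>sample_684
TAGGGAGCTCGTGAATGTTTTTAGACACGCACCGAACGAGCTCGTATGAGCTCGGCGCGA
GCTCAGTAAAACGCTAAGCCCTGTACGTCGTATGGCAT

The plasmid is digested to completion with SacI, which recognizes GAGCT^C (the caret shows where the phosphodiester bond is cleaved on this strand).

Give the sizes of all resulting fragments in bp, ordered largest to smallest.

44, 33, 11, 10 bp

SacI sites (GAGCTC) start at positions 5, 38, 48, 59.
SacI cuts after base 5 of each site (before the last base), so after positions 9, 42, 52, 63.
Circular molecule, 4 cuts → 4 fragments:
  10–42 → 33 bp
  43–52 → 10 bp
  53–63 → 11 bp
  64–98 then 1–9 → 35 + 9 = 44 bp
Sorted largest to smallest: 44, 33, 11, 10 bp.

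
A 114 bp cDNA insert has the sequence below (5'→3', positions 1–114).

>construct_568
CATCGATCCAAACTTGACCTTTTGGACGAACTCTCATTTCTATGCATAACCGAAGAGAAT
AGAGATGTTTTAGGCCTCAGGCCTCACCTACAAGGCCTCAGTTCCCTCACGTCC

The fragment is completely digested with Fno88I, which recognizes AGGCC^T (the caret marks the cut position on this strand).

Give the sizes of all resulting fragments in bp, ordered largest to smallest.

Fno88I sites (AGGCCT) start at positions 72, 79, 93.
Fno88I cuts after base 5 of each site (before the last base), so after positions 76, 83, 97.
Linear molecule, 3 cuts → 4 fragments:
  1–76 → 76 bp
  77–83 → 7 bp
  84–97 → 14 bp
  98–114 → 17 bp
Sorted largest to smallest: 76, 17, 14, 7 bp.

76, 17, 14, 7 bp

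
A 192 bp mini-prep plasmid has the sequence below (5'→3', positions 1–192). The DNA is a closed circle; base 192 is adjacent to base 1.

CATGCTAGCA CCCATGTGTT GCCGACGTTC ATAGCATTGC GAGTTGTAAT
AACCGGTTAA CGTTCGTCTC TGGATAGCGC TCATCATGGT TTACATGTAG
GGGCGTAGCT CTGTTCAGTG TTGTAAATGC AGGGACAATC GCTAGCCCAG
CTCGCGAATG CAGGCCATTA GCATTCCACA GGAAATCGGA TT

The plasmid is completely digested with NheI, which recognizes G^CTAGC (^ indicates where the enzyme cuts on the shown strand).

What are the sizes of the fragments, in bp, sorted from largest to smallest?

137, 55 bp

NheI sites (GCTAGC) start at positions 4, 141.
NheI cuts after the first base of each site, so after positions 4, 141.
Circular molecule, 2 cuts → 2 fragments:
  5–141 → 137 bp
  142–192 then 1–4 → 51 + 4 = 55 bp
Sorted largest to smallest: 137, 55 bp.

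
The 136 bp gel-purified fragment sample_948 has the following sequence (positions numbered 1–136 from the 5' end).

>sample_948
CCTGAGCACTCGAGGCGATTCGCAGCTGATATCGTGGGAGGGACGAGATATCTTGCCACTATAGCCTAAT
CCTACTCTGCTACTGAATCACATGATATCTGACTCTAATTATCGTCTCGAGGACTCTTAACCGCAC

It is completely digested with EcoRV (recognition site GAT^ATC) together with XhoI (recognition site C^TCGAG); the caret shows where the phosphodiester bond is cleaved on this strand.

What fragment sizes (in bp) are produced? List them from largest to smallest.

EcoRV sites (GATATC) start at positions 28, 47, 94.
EcoRV cuts after base 3 of each site, so after positions 30, 49, 96.
XhoI sites (CTCGAG) start at positions 9, 116.
XhoI cuts after the first base of each site, so after positions 9, 116.
Combined cut positions: 9, 30, 49, 96, 116.
Linear molecule, 5 cuts → 6 fragments:
  1–9 → 9 bp
  10–30 → 21 bp
  31–49 → 19 bp
  50–96 → 47 bp
  97–116 → 20 bp
  117–136 → 20 bp
Sorted largest to smallest: 47, 21, 20, 20, 19, 9 bp.

47, 21, 20, 20, 19, 9 bp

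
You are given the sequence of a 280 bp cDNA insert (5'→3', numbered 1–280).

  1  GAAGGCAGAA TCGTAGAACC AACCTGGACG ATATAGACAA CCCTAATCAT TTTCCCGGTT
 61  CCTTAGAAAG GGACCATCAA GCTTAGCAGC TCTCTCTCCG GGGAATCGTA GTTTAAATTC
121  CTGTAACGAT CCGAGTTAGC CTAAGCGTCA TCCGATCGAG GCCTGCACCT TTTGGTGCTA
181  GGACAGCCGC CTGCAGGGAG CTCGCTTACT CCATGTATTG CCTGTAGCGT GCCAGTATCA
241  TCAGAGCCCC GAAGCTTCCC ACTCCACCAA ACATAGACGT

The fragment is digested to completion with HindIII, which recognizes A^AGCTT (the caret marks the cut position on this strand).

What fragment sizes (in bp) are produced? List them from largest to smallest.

HindIII sites (AAGCTT) start at positions 79, 252.
HindIII cuts after the first base of each site, so after positions 79, 252.
Linear molecule, 2 cuts → 3 fragments:
  1–79 → 79 bp
  80–252 → 173 bp
  253–280 → 28 bp
Sorted largest to smallest: 173, 79, 28 bp.

173, 79, 28 bp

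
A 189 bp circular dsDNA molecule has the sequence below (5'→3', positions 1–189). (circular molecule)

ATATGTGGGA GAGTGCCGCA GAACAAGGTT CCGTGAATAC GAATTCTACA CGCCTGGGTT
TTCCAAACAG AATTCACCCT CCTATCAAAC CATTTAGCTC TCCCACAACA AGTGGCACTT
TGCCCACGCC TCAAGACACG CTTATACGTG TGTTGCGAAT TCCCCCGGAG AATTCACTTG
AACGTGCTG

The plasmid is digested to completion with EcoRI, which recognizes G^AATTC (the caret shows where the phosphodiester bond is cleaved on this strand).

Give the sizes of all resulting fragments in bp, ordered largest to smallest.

87, 60, 29, 13 bp

EcoRI sites (GAATTC) start at positions 41, 70, 157, 170.
EcoRI cuts after the first base of each site, so after positions 41, 70, 157, 170.
Circular molecule, 4 cuts → 4 fragments:
  42–70 → 29 bp
  71–157 → 87 bp
  158–170 → 13 bp
  171–189 then 1–41 → 19 + 41 = 60 bp
Sorted largest to smallest: 87, 60, 29, 13 bp.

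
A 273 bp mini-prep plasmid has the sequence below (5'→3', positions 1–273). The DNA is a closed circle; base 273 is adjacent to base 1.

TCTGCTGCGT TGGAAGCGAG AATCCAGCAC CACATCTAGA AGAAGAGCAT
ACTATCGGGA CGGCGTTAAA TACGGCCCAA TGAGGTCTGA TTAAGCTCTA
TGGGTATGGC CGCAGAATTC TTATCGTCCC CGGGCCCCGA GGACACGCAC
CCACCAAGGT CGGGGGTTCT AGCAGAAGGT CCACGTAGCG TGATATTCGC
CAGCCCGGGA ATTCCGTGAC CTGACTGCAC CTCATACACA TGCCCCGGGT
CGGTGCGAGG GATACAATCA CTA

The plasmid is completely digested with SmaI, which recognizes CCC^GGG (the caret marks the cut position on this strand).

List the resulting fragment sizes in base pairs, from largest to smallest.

SmaI sites (CCCGGG) start at positions 129, 204, 244.
SmaI cuts after base 3 of each site, so after positions 131, 206, 246.
Circular molecule, 3 cuts → 3 fragments:
  132–206 → 75 bp
  207–246 → 40 bp
  247–273 then 1–131 → 27 + 131 = 158 bp
Sorted largest to smallest: 158, 75, 40 bp.

158, 75, 40 bp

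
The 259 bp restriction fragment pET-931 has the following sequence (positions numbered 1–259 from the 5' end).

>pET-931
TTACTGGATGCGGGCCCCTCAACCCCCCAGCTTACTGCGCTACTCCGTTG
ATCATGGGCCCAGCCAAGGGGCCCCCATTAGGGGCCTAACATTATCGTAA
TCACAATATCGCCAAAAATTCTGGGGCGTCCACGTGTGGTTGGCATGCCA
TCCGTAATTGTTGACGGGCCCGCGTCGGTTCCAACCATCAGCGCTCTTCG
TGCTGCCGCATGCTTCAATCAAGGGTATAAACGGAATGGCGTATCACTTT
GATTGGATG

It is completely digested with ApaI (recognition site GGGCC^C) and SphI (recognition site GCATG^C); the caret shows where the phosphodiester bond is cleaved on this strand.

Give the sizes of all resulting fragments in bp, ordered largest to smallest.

ApaI sites (GGGCCC) start at positions 12, 56, 69, 166.
ApaI cuts after base 5 of each site (before the last base), so after positions 16, 60, 73, 170.
SphI sites (GCATGC) start at positions 143, 208.
SphI cuts after base 5 of each site (before the last base), so after positions 147, 212.
Combined cut positions: 16, 60, 73, 147, 170, 212.
Linear molecule, 6 cuts → 7 fragments:
  1–16 → 16 bp
  17–60 → 44 bp
  61–73 → 13 bp
  74–147 → 74 bp
  148–170 → 23 bp
  171–212 → 42 bp
  213–259 → 47 bp
Sorted largest to smallest: 74, 47, 44, 42, 23, 16, 13 bp.

74, 47, 44, 42, 23, 16, 13 bp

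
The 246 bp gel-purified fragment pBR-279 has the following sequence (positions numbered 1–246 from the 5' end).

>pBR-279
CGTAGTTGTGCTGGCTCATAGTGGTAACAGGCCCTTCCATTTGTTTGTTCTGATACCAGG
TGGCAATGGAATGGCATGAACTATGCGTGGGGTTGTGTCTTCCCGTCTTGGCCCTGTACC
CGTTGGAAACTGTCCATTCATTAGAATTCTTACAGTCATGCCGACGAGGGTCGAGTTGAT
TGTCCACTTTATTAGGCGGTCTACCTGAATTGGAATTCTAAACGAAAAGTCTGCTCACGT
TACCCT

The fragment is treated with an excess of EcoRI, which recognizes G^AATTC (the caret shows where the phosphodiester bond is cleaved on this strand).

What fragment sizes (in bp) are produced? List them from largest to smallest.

144, 69, 33 bp

EcoRI sites (GAATTC) start at positions 144, 213.
EcoRI cuts after the first base of each site, so after positions 144, 213.
Linear molecule, 2 cuts → 3 fragments:
  1–144 → 144 bp
  145–213 → 69 bp
  214–246 → 33 bp
Sorted largest to smallest: 144, 69, 33 bp.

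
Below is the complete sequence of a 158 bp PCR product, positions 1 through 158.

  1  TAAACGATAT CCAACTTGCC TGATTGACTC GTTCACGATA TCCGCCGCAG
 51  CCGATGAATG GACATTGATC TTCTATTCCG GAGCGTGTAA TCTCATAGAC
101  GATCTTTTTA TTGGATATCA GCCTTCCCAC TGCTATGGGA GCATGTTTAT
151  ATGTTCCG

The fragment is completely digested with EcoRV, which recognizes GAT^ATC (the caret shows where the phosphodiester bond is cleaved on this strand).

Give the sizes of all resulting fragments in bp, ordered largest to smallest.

77, 42, 31, 8 bp

EcoRV sites (GATATC) start at positions 6, 37, 114.
EcoRV cuts after base 3 of each site, so after positions 8, 39, 116.
Linear molecule, 3 cuts → 4 fragments:
  1–8 → 8 bp
  9–39 → 31 bp
  40–116 → 77 bp
  117–158 → 42 bp
Sorted largest to smallest: 77, 42, 31, 8 bp.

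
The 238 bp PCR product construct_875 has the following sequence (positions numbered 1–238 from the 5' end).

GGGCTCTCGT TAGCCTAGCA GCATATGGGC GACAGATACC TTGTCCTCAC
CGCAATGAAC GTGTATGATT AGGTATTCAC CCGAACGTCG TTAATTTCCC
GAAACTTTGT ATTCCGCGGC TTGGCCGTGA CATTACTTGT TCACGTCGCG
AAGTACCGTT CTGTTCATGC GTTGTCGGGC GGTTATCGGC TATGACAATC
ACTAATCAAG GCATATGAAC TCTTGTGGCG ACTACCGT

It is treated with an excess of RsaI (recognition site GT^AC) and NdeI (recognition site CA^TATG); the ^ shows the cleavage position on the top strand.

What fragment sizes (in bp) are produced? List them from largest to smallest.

131, 59, 25, 23 bp

The RsaI site (GTAC) starts at position 153.
RsaI cuts after base 2 of each site, so after position 154.
NdeI sites (CATATG) start at positions 22, 212.
NdeI cuts after base 2 of each site, so after positions 23, 213.
Combined cut positions: 23, 154, 213.
Linear molecule, 3 cuts → 4 fragments:
  1–23 → 23 bp
  24–154 → 131 bp
  155–213 → 59 bp
  214–238 → 25 bp
Sorted largest to smallest: 131, 59, 25, 23 bp.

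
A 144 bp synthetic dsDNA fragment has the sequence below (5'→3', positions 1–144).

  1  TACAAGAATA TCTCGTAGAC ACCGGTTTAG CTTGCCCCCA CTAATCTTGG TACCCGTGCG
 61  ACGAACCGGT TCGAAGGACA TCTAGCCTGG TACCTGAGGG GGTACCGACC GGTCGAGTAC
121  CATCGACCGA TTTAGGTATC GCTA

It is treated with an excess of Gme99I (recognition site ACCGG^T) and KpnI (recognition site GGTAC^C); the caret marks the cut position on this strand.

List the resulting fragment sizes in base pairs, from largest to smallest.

32, 28, 25, 24, 16, 12, 7 bp

Gme99I sites (ACCGGT) start at positions 21, 65, 108.
Gme99I cuts after base 5 of each site (before the last base), so after positions 25, 69, 112.
KpnI sites (GGTACC) start at positions 49, 89, 101.
KpnI cuts after base 5 of each site (before the last base), so after positions 53, 93, 105.
Combined cut positions: 25, 53, 69, 93, 105, 112.
Linear molecule, 6 cuts → 7 fragments:
  1–25 → 25 bp
  26–53 → 28 bp
  54–69 → 16 bp
  70–93 → 24 bp
  94–105 → 12 bp
  106–112 → 7 bp
  113–144 → 32 bp
Sorted largest to smallest: 32, 28, 25, 24, 16, 12, 7 bp.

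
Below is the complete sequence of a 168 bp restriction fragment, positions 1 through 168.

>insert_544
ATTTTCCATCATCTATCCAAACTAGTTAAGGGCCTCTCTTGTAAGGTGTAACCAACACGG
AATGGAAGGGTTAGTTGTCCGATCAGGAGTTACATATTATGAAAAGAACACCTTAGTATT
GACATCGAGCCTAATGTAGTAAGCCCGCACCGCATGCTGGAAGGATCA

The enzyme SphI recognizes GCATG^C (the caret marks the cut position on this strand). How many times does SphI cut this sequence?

1

GCATGC occurs starting at position 152.
SphI cuts at 1 site.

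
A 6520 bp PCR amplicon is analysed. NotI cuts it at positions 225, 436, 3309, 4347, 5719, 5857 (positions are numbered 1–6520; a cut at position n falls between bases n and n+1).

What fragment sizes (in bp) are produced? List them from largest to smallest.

Linear molecule, 6 cuts → 7 fragments:
  225 − 0 = 225 bp
  436 − 225 = 211 bp
  3309 − 436 = 2873 bp
  4347 − 3309 = 1038 bp
  5719 − 4347 = 1372 bp
  5857 − 5719 = 138 bp
  6520 − 5857 = 663 bp
Sorted largest to smallest: 2873, 1372, 1038, 663, 225, 211, 138 bp.

2873, 1372, 1038, 663, 225, 211, 138 bp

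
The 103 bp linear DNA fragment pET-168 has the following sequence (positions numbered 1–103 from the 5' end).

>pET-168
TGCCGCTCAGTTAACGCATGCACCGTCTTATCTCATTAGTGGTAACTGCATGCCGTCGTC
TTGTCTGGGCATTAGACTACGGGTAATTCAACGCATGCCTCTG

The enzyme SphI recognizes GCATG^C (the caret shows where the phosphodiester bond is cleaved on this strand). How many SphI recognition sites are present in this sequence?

GCATGC occurs starting at positions 16, 48, 93.
SphI cuts at 3 sites.

3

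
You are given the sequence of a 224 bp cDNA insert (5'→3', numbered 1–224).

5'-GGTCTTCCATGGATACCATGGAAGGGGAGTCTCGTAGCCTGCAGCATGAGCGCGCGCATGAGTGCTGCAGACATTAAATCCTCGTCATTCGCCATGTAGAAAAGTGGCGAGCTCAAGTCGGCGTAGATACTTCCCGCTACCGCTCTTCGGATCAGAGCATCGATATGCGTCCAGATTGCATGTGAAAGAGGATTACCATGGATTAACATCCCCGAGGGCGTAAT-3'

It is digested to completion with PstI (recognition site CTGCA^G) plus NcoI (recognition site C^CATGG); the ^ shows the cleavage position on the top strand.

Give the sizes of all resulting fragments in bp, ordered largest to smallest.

127, 28, 27, 26, 9, 7 bp

PstI sites (CTGCAG) start at positions 39, 65.
PstI cuts after base 5 of each site (before the last base), so after positions 43, 69.
NcoI sites (CCATGG) start at positions 7, 16, 196.
NcoI cuts after the first base of each site, so after positions 7, 16, 196.
Combined cut positions: 7, 16, 43, 69, 196.
Linear molecule, 5 cuts → 6 fragments:
  1–7 → 7 bp
  8–16 → 9 bp
  17–43 → 27 bp
  44–69 → 26 bp
  70–196 → 127 bp
  197–224 → 28 bp
Sorted largest to smallest: 127, 28, 27, 26, 9, 7 bp.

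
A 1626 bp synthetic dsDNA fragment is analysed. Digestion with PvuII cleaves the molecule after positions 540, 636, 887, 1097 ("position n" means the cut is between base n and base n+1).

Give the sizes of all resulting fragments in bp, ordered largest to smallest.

540, 529, 251, 210, 96 bp

Linear molecule, 4 cuts → 5 fragments:
  540 − 0 = 540 bp
  636 − 540 = 96 bp
  887 − 636 = 251 bp
  1097 − 887 = 210 bp
  1626 − 1097 = 529 bp
Sorted largest to smallest: 540, 529, 251, 210, 96 bp.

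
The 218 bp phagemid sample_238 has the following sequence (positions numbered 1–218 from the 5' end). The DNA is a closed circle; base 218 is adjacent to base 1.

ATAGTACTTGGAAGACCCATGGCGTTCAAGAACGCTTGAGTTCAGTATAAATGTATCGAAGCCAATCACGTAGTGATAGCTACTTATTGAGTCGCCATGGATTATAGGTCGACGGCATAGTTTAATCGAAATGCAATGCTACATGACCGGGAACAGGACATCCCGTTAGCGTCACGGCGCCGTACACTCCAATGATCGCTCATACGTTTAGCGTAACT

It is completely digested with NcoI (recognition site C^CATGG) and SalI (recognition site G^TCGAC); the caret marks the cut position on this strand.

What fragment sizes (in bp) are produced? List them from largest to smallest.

127, 78, 13 bp

NcoI sites (CCATGG) start at positions 17, 95.
NcoI cuts after the first base of each site, so after positions 17, 95.
The SalI site (GTCGAC) starts at position 108.
SalI cuts after the first base of each site, so after position 108.
Combined cut positions: 17, 95, 108.
Circular molecule, 3 cuts → 3 fragments:
  18–95 → 78 bp
  96–108 → 13 bp
  109–218 then 1–17 → 110 + 17 = 127 bp
Sorted largest to smallest: 127, 78, 13 bp.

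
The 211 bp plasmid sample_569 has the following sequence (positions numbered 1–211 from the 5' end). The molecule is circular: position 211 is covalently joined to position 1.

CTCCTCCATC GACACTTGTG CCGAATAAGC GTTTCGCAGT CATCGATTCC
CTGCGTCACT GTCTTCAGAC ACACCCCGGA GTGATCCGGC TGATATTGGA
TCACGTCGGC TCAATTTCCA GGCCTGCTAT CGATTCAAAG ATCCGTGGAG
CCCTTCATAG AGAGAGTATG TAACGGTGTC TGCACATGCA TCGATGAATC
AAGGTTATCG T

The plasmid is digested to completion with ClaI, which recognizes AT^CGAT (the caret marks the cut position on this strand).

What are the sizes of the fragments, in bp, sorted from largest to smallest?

ClaI sites (ATCGAT) start at positions 42, 129, 190.
ClaI cuts after base 2 of each site, so after positions 43, 130, 191.
Circular molecule, 3 cuts → 3 fragments:
  44–130 → 87 bp
  131–191 → 61 bp
  192–211 then 1–43 → 20 + 43 = 63 bp
Sorted largest to smallest: 87, 63, 61 bp.

87, 63, 61 bp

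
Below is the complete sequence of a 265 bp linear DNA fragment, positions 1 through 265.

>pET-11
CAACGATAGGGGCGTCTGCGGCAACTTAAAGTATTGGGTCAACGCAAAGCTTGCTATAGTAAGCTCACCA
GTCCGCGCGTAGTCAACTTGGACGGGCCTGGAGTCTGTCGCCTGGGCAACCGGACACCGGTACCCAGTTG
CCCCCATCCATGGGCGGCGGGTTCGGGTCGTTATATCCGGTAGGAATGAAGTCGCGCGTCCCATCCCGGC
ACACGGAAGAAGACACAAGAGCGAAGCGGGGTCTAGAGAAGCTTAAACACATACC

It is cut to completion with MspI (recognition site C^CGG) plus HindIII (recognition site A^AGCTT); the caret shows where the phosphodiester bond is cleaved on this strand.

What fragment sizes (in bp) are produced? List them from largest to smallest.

73, 50, 47, 43, 29, 16, 7 bp

MspI sites (CCGG) start at positions 120, 127, 177, 206.
MspI cuts after the first base of each site, so after positions 120, 127, 177, 206.
HindIII sites (AAGCTT) start at positions 47, 249.
HindIII cuts after the first base of each site, so after positions 47, 249.
Combined cut positions: 47, 120, 127, 177, 206, 249.
Linear molecule, 6 cuts → 7 fragments:
  1–47 → 47 bp
  48–120 → 73 bp
  121–127 → 7 bp
  128–177 → 50 bp
  178–206 → 29 bp
  207–249 → 43 bp
  250–265 → 16 bp
Sorted largest to smallest: 73, 50, 47, 43, 29, 16, 7 bp.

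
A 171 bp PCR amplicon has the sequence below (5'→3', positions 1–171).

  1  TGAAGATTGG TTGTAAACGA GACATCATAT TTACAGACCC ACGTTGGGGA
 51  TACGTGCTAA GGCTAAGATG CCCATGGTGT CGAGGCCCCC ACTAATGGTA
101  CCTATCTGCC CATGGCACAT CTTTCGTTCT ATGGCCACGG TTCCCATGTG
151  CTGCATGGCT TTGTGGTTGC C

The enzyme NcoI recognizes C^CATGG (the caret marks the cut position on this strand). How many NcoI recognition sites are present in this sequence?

2

CCATGG occurs starting at positions 72, 110.
NcoI cuts at 2 sites.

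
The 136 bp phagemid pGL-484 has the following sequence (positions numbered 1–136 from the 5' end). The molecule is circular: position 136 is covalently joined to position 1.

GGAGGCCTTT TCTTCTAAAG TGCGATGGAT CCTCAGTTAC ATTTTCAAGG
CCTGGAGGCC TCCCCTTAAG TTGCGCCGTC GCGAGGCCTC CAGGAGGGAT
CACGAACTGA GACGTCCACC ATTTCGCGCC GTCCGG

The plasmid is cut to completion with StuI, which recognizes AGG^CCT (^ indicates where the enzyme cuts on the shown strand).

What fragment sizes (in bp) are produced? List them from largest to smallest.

StuI sites (AGGCCT) start at positions 3, 48, 56, 84.
StuI cuts after base 3 of each site, so after positions 5, 50, 58, 86.
Circular molecule, 4 cuts → 4 fragments:
  6–50 → 45 bp
  51–58 → 8 bp
  59–86 → 28 bp
  87–136 then 1–5 → 50 + 5 = 55 bp
Sorted largest to smallest: 55, 45, 28, 8 bp.

55, 45, 28, 8 bp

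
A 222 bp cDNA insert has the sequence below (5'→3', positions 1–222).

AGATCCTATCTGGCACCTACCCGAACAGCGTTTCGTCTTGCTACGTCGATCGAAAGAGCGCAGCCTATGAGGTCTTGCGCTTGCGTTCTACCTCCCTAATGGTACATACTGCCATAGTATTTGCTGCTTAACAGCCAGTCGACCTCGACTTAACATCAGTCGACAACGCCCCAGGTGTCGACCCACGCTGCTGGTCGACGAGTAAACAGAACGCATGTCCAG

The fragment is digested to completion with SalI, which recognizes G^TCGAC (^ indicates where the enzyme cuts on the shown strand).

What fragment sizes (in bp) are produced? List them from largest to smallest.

138, 28, 21, 18, 17 bp

SalI sites (GTCGAC) start at positions 138, 159, 177, 194.
SalI cuts after the first base of each site, so after positions 138, 159, 177, 194.
Linear molecule, 4 cuts → 5 fragments:
  1–138 → 138 bp
  139–159 → 21 bp
  160–177 → 18 bp
  178–194 → 17 bp
  195–222 → 28 bp
Sorted largest to smallest: 138, 28, 21, 18, 17 bp.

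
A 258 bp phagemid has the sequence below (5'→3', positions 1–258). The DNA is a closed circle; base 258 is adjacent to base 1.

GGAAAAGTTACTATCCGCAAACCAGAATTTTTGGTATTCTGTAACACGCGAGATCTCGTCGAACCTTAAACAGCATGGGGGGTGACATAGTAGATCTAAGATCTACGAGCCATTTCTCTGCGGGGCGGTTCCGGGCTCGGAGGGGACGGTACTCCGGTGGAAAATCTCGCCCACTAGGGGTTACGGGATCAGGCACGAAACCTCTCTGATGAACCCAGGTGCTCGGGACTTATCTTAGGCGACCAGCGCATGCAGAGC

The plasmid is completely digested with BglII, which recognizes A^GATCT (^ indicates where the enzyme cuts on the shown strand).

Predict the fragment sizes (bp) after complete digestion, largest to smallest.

BglII sites (AGATCT) start at positions 51, 92, 99.
BglII cuts after the first base of each site, so after positions 51, 92, 99.
Circular molecule, 3 cuts → 3 fragments:
  52–92 → 41 bp
  93–99 → 7 bp
  100–258 then 1–51 → 159 + 51 = 210 bp
Sorted largest to smallest: 210, 41, 7 bp.

210, 41, 7 bp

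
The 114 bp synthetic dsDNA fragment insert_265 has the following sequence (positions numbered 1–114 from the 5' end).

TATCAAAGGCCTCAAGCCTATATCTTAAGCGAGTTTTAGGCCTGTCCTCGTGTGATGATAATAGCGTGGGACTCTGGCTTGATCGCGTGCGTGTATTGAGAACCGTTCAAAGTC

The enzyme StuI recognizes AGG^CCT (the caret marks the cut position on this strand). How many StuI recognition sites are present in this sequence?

2

AGGCCT occurs starting at positions 7, 38.
StuI cuts at 2 sites.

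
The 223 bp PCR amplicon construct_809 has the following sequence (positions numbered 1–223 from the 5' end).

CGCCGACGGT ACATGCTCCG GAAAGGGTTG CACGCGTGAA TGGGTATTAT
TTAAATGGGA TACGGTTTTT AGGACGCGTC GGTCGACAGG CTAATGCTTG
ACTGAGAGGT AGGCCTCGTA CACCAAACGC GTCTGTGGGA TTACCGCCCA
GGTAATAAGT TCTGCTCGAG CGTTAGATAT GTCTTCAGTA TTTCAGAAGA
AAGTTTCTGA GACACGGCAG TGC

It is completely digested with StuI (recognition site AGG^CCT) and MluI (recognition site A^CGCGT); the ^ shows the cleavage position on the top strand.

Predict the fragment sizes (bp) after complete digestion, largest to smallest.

96, 42, 39, 32, 14 bp

The StuI site (AGGCCT) starts at position 111.
StuI cuts after base 3 of each site, so after position 113.
MluI sites (ACGCGT) start at positions 32, 74, 127.
MluI cuts after the first base of each site, so after positions 32, 74, 127.
Combined cut positions: 32, 74, 113, 127.
Linear molecule, 4 cuts → 5 fragments:
  1–32 → 32 bp
  33–74 → 42 bp
  75–113 → 39 bp
  114–127 → 14 bp
  128–223 → 96 bp
Sorted largest to smallest: 96, 42, 39, 32, 14 bp.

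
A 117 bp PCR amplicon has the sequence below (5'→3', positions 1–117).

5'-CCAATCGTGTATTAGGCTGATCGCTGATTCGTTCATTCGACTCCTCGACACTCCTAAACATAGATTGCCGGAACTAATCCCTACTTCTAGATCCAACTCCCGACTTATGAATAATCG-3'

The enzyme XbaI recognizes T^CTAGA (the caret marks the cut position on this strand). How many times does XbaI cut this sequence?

1

TCTAGA occurs starting at position 86.
XbaI cuts at 1 site.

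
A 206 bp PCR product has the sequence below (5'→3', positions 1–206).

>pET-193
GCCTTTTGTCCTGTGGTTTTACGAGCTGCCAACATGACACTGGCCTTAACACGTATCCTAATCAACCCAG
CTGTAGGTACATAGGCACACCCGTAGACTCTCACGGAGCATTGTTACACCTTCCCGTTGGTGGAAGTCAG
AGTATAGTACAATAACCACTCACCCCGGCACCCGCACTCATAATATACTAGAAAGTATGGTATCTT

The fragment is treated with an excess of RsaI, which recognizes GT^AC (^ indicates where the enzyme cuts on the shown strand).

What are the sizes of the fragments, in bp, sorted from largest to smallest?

78, 70, 58 bp

RsaI sites (GTAC) start at positions 77, 147.
RsaI cuts after base 2 of each site, so after positions 78, 148.
Linear molecule, 2 cuts → 3 fragments:
  1–78 → 78 bp
  79–148 → 70 bp
  149–206 → 58 bp
Sorted largest to smallest: 78, 70, 58 bp.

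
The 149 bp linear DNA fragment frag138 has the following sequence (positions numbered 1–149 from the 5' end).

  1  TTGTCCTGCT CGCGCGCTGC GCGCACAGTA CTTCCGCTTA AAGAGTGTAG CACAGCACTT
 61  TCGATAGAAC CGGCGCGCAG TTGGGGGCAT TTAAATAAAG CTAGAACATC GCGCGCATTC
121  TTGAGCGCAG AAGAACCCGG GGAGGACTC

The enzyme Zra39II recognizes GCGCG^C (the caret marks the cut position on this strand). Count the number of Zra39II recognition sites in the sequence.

GCGCGC occurs starting at positions 12, 19, 73, 111.
Zra39II cuts at 4 sites.

4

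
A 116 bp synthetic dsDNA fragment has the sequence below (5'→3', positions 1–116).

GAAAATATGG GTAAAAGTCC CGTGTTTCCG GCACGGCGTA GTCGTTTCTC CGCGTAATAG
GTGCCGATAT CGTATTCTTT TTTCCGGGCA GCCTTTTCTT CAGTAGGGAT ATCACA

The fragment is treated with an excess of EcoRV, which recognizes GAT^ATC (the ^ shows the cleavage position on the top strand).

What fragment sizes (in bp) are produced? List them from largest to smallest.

EcoRV sites (GATATC) start at positions 66, 108.
EcoRV cuts after base 3 of each site, so after positions 68, 110.
Linear molecule, 2 cuts → 3 fragments:
  1–68 → 68 bp
  69–110 → 42 bp
  111–116 → 6 bp
Sorted largest to smallest: 68, 42, 6 bp.

68, 42, 6 bp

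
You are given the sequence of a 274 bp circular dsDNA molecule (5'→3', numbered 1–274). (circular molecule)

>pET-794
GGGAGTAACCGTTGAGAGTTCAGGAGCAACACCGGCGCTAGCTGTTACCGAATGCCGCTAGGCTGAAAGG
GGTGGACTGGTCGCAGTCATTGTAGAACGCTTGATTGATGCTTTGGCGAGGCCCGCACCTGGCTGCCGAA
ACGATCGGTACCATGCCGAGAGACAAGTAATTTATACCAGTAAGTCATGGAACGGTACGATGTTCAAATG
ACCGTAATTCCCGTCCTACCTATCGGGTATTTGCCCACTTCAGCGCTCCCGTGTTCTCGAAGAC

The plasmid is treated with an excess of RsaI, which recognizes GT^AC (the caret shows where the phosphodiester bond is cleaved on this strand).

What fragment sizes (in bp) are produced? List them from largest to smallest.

227, 47 bp

RsaI sites (GTAC) start at positions 148, 195.
RsaI cuts after base 2 of each site, so after positions 149, 196.
Circular molecule, 2 cuts → 2 fragments:
  150–196 → 47 bp
  197–274 then 1–149 → 78 + 149 = 227 bp
Sorted largest to smallest: 227, 47 bp.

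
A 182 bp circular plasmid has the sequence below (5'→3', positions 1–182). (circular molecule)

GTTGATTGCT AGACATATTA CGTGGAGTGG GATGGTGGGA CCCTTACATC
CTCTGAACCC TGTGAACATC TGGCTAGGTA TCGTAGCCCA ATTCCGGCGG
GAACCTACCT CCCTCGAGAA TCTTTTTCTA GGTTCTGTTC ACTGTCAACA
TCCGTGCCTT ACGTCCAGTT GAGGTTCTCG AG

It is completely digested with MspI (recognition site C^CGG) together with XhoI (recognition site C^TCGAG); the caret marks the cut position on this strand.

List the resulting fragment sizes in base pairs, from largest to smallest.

The MspI site (CCGG) starts at position 94.
MspI cuts after the first base of each site, so after position 94.
XhoI sites (CTCGAG) start at positions 113, 177.
XhoI cuts after the first base of each site, so after positions 113, 177.
Combined cut positions: 94, 113, 177.
Circular molecule, 3 cuts → 3 fragments:
  95–113 → 19 bp
  114–177 → 64 bp
  178–182 then 1–94 → 5 + 94 = 99 bp
Sorted largest to smallest: 99, 64, 19 bp.

99, 64, 19 bp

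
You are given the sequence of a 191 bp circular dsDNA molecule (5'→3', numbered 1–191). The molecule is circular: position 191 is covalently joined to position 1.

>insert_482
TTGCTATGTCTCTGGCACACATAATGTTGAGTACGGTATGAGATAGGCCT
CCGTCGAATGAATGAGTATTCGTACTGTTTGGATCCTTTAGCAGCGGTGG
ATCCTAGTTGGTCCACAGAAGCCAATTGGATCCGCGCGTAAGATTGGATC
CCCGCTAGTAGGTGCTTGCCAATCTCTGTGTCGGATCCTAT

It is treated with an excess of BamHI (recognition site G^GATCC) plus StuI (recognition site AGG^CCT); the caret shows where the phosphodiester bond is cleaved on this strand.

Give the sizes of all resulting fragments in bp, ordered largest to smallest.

BamHI sites (GGATCC) start at positions 81, 99, 128, 146, 183.
BamHI cuts after the first base of each site, so after positions 81, 99, 128, 146, 183.
The StuI site (AGGCCT) starts at position 45.
StuI cuts after base 3 of each site, so after position 47.
Combined cut positions: 47, 81, 99, 128, 146, 183.
Circular molecule, 6 cuts → 6 fragments:
  48–81 → 34 bp
  82–99 → 18 bp
  100–128 → 29 bp
  129–146 → 18 bp
  147–183 → 37 bp
  184–191 then 1–47 → 8 + 47 = 55 bp
Sorted largest to smallest: 55, 37, 34, 29, 18, 18 bp.

55, 37, 34, 29, 18, 18 bp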